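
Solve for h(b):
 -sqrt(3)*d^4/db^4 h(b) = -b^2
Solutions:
 h(b) = C1 + C2*b + C3*b^2 + C4*b^3 + sqrt(3)*b^6/1080


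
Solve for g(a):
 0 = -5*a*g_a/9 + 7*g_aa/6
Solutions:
 g(a) = C1 + C2*erfi(sqrt(105)*a/21)


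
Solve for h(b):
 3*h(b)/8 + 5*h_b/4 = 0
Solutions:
 h(b) = C1*exp(-3*b/10)


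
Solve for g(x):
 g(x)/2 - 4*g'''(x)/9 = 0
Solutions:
 g(x) = C3*exp(3^(2/3)*x/2) + (C1*sin(3*3^(1/6)*x/4) + C2*cos(3*3^(1/6)*x/4))*exp(-3^(2/3)*x/4)


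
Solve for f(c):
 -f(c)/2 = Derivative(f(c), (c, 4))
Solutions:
 f(c) = (C1*sin(2^(1/4)*c/2) + C2*cos(2^(1/4)*c/2))*exp(-2^(1/4)*c/2) + (C3*sin(2^(1/4)*c/2) + C4*cos(2^(1/4)*c/2))*exp(2^(1/4)*c/2)


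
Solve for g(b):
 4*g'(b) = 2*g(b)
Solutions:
 g(b) = C1*exp(b/2)


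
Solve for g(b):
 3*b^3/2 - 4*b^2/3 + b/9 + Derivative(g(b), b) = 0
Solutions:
 g(b) = C1 - 3*b^4/8 + 4*b^3/9 - b^2/18


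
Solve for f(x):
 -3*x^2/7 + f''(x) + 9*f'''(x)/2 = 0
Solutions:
 f(x) = C1 + C2*x + C3*exp(-2*x/9) + x^4/28 - 9*x^3/14 + 243*x^2/28


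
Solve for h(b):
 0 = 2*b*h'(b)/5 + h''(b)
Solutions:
 h(b) = C1 + C2*erf(sqrt(5)*b/5)


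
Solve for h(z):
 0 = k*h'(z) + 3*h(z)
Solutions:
 h(z) = C1*exp(-3*z/k)


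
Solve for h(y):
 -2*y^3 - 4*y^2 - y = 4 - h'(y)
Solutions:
 h(y) = C1 + y^4/2 + 4*y^3/3 + y^2/2 + 4*y


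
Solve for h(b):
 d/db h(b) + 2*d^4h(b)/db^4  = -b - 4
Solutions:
 h(b) = C1 + C4*exp(-2^(2/3)*b/2) - b^2/2 - 4*b + (C2*sin(2^(2/3)*sqrt(3)*b/4) + C3*cos(2^(2/3)*sqrt(3)*b/4))*exp(2^(2/3)*b/4)


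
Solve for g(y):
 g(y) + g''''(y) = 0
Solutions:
 g(y) = (C1*sin(sqrt(2)*y/2) + C2*cos(sqrt(2)*y/2))*exp(-sqrt(2)*y/2) + (C3*sin(sqrt(2)*y/2) + C4*cos(sqrt(2)*y/2))*exp(sqrt(2)*y/2)


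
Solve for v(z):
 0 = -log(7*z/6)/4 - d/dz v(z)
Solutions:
 v(z) = C1 - z*log(z)/4 - z*log(7)/4 + z/4 + z*log(6)/4


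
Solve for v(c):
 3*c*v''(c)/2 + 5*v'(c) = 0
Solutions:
 v(c) = C1 + C2/c^(7/3)


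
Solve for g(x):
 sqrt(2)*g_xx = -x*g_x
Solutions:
 g(x) = C1 + C2*erf(2^(1/4)*x/2)


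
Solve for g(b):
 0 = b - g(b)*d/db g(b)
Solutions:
 g(b) = -sqrt(C1 + b^2)
 g(b) = sqrt(C1 + b^2)


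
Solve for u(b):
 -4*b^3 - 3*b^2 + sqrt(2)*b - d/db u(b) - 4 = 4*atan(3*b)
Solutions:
 u(b) = C1 - b^4 - b^3 + sqrt(2)*b^2/2 - 4*b*atan(3*b) - 4*b + 2*log(9*b^2 + 1)/3


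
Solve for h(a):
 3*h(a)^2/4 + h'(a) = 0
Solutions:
 h(a) = 4/(C1 + 3*a)


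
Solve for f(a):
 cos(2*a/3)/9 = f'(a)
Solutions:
 f(a) = C1 + sin(2*a/3)/6


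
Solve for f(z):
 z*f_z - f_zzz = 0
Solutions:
 f(z) = C1 + Integral(C2*airyai(z) + C3*airybi(z), z)


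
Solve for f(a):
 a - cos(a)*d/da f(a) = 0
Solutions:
 f(a) = C1 + Integral(a/cos(a), a)


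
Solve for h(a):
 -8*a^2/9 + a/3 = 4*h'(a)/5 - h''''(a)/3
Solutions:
 h(a) = C1 + C4*exp(12^(1/3)*5^(2/3)*a/5) - 10*a^3/27 + 5*a^2/24 + (C2*sin(10^(2/3)*3^(5/6)*a/10) + C3*cos(10^(2/3)*3^(5/6)*a/10))*exp(-12^(1/3)*5^(2/3)*a/10)


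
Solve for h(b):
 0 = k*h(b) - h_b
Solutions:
 h(b) = C1*exp(b*k)


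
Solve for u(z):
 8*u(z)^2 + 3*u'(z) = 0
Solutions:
 u(z) = 3/(C1 + 8*z)


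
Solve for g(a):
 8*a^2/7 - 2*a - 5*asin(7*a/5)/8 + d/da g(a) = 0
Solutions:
 g(a) = C1 - 8*a^3/21 + a^2 + 5*a*asin(7*a/5)/8 + 5*sqrt(25 - 49*a^2)/56


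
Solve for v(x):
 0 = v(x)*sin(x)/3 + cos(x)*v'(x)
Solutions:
 v(x) = C1*cos(x)^(1/3)


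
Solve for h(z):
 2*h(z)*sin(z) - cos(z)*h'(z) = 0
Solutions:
 h(z) = C1/cos(z)^2


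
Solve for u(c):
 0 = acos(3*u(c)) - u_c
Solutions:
 Integral(1/acos(3*_y), (_y, u(c))) = C1 + c


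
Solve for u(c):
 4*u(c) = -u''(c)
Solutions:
 u(c) = C1*sin(2*c) + C2*cos(2*c)


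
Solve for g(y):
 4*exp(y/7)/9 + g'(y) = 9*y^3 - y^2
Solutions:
 g(y) = C1 + 9*y^4/4 - y^3/3 - 28*exp(y/7)/9


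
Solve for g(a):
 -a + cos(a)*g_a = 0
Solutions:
 g(a) = C1 + Integral(a/cos(a), a)


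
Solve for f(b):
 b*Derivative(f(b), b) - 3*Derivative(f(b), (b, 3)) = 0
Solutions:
 f(b) = C1 + Integral(C2*airyai(3^(2/3)*b/3) + C3*airybi(3^(2/3)*b/3), b)


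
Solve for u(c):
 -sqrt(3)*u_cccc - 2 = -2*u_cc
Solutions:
 u(c) = C1 + C2*c + C3*exp(-sqrt(2)*3^(3/4)*c/3) + C4*exp(sqrt(2)*3^(3/4)*c/3) + c^2/2


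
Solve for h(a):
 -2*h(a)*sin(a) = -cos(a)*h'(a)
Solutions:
 h(a) = C1/cos(a)^2


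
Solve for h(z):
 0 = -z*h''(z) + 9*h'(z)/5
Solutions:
 h(z) = C1 + C2*z^(14/5)


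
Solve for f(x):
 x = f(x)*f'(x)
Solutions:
 f(x) = -sqrt(C1 + x^2)
 f(x) = sqrt(C1 + x^2)


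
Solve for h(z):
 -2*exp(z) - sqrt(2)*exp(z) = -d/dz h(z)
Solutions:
 h(z) = C1 + sqrt(2)*exp(z) + 2*exp(z)


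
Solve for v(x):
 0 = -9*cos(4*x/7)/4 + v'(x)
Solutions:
 v(x) = C1 + 63*sin(4*x/7)/16


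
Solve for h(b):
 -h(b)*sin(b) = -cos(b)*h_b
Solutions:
 h(b) = C1/cos(b)


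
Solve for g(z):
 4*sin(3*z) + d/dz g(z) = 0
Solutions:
 g(z) = C1 + 4*cos(3*z)/3


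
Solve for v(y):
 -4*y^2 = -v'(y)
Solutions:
 v(y) = C1 + 4*y^3/3


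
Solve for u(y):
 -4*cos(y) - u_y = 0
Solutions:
 u(y) = C1 - 4*sin(y)


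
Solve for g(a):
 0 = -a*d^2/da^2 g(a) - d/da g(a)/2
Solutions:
 g(a) = C1 + C2*sqrt(a)


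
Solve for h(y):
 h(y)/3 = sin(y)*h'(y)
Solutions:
 h(y) = C1*(cos(y) - 1)^(1/6)/(cos(y) + 1)^(1/6)


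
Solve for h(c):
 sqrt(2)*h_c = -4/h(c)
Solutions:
 h(c) = -sqrt(C1 - 4*sqrt(2)*c)
 h(c) = sqrt(C1 - 4*sqrt(2)*c)


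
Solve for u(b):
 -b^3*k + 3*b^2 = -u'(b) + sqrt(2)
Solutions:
 u(b) = C1 + b^4*k/4 - b^3 + sqrt(2)*b


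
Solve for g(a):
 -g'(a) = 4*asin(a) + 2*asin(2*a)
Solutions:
 g(a) = C1 - 4*a*asin(a) - 2*a*asin(2*a) - sqrt(1 - 4*a^2) - 4*sqrt(1 - a^2)


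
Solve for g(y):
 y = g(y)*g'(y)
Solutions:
 g(y) = -sqrt(C1 + y^2)
 g(y) = sqrt(C1 + y^2)


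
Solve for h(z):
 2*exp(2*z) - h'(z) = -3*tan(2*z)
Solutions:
 h(z) = C1 + exp(2*z) - 3*log(cos(2*z))/2


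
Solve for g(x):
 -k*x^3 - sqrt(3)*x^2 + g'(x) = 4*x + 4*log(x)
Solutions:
 g(x) = C1 + k*x^4/4 + sqrt(3)*x^3/3 + 2*x^2 + 4*x*log(x) - 4*x


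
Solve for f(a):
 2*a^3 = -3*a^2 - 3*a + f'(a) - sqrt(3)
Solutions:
 f(a) = C1 + a^4/2 + a^3 + 3*a^2/2 + sqrt(3)*a


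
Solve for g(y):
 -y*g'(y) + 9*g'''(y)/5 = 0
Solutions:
 g(y) = C1 + Integral(C2*airyai(15^(1/3)*y/3) + C3*airybi(15^(1/3)*y/3), y)


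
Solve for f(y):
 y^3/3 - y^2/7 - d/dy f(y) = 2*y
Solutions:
 f(y) = C1 + y^4/12 - y^3/21 - y^2


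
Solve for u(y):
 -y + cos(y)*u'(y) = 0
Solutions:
 u(y) = C1 + Integral(y/cos(y), y)


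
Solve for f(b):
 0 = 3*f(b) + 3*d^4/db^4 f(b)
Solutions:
 f(b) = (C1*sin(sqrt(2)*b/2) + C2*cos(sqrt(2)*b/2))*exp(-sqrt(2)*b/2) + (C3*sin(sqrt(2)*b/2) + C4*cos(sqrt(2)*b/2))*exp(sqrt(2)*b/2)


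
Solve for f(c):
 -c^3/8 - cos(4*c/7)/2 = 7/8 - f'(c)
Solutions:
 f(c) = C1 + c^4/32 + 7*c/8 + 7*sin(4*c/7)/8


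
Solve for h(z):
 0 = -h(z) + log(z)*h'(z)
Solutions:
 h(z) = C1*exp(li(z))


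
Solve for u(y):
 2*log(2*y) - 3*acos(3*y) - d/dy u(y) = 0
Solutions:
 u(y) = C1 + 2*y*log(y) - 3*y*acos(3*y) - 2*y + 2*y*log(2) + sqrt(1 - 9*y^2)


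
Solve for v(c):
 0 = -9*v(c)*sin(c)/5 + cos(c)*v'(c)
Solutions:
 v(c) = C1/cos(c)^(9/5)


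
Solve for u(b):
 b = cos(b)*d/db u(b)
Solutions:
 u(b) = C1 + Integral(b/cos(b), b)


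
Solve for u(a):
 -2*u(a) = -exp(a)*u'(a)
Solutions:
 u(a) = C1*exp(-2*exp(-a))


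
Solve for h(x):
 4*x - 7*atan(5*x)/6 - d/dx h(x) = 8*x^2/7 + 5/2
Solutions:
 h(x) = C1 - 8*x^3/21 + 2*x^2 - 7*x*atan(5*x)/6 - 5*x/2 + 7*log(25*x^2 + 1)/60


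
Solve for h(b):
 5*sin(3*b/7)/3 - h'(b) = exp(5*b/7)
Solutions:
 h(b) = C1 - 7*exp(5*b/7)/5 - 35*cos(3*b/7)/9


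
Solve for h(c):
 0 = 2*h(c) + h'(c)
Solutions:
 h(c) = C1*exp(-2*c)


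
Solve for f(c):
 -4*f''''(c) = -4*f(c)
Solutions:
 f(c) = C1*exp(-c) + C2*exp(c) + C3*sin(c) + C4*cos(c)


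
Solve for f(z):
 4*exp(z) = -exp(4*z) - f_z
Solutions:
 f(z) = C1 - exp(4*z)/4 - 4*exp(z)


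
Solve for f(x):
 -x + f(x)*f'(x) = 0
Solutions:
 f(x) = -sqrt(C1 + x^2)
 f(x) = sqrt(C1 + x^2)


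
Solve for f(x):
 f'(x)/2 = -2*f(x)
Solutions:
 f(x) = C1*exp(-4*x)


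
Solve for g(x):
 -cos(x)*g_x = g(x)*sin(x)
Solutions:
 g(x) = C1*cos(x)


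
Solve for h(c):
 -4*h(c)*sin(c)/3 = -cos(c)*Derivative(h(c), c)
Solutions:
 h(c) = C1/cos(c)^(4/3)


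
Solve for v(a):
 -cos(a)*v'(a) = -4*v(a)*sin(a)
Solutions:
 v(a) = C1/cos(a)^4


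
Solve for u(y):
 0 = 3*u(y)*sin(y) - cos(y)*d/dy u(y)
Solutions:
 u(y) = C1/cos(y)^3


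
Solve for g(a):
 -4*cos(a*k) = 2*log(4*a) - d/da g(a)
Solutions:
 g(a) = C1 + 2*a*log(a) - 2*a + 4*a*log(2) + 4*Piecewise((sin(a*k)/k, Ne(k, 0)), (a, True))


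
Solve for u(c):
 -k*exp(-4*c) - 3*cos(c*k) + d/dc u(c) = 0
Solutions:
 u(c) = C1 - k*exp(-4*c)/4 + 3*sin(c*k)/k


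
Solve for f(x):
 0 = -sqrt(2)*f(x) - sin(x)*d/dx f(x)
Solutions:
 f(x) = C1*(cos(x) + 1)^(sqrt(2)/2)/(cos(x) - 1)^(sqrt(2)/2)


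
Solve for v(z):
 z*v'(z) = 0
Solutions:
 v(z) = C1


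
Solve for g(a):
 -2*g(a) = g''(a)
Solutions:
 g(a) = C1*sin(sqrt(2)*a) + C2*cos(sqrt(2)*a)


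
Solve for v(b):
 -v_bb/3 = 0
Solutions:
 v(b) = C1 + C2*b


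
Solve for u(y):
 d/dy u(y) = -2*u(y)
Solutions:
 u(y) = C1*exp(-2*y)


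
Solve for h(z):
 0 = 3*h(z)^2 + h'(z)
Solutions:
 h(z) = 1/(C1 + 3*z)


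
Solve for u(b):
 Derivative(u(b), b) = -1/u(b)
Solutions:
 u(b) = -sqrt(C1 - 2*b)
 u(b) = sqrt(C1 - 2*b)


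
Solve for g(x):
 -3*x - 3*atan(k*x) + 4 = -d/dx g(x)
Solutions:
 g(x) = C1 + 3*x^2/2 - 4*x + 3*Piecewise((x*atan(k*x) - log(k^2*x^2 + 1)/(2*k), Ne(k, 0)), (0, True))


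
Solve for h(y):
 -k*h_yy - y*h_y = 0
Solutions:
 h(y) = C1 + C2*sqrt(k)*erf(sqrt(2)*y*sqrt(1/k)/2)


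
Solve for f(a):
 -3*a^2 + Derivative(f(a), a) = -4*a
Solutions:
 f(a) = C1 + a^3 - 2*a^2


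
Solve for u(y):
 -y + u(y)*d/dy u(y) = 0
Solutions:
 u(y) = -sqrt(C1 + y^2)
 u(y) = sqrt(C1 + y^2)


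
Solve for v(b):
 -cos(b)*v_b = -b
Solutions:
 v(b) = C1 + Integral(b/cos(b), b)


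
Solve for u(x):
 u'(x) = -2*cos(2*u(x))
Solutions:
 u(x) = -asin((C1 + exp(8*x))/(C1 - exp(8*x)))/2 + pi/2
 u(x) = asin((C1 + exp(8*x))/(C1 - exp(8*x)))/2


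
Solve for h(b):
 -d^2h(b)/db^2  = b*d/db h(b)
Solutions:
 h(b) = C1 + C2*erf(sqrt(2)*b/2)


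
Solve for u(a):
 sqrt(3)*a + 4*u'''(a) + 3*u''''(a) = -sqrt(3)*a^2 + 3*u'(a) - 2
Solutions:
 u(a) = C1 + C2*exp(-a*(32*2^(1/3)/(27*sqrt(473) + 601)^(1/3) + 16 + 2^(2/3)*(27*sqrt(473) + 601)^(1/3))/36)*sin(2^(1/3)*sqrt(3)*a*(-2^(1/3)*(27*sqrt(473) + 601)^(1/3) + 32/(27*sqrt(473) + 601)^(1/3))/36) + C3*exp(-a*(32*2^(1/3)/(27*sqrt(473) + 601)^(1/3) + 16 + 2^(2/3)*(27*sqrt(473) + 601)^(1/3))/36)*cos(2^(1/3)*sqrt(3)*a*(-2^(1/3)*(27*sqrt(473) + 601)^(1/3) + 32/(27*sqrt(473) + 601)^(1/3))/36) + C4*exp(a*(-8 + 32*2^(1/3)/(27*sqrt(473) + 601)^(1/3) + 2^(2/3)*(27*sqrt(473) + 601)^(1/3))/18) + sqrt(3)*a^3/9 + sqrt(3)*a^2/6 + 2*a/3 + 8*sqrt(3)*a/9


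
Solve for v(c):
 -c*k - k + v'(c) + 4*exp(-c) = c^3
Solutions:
 v(c) = C1 + c^4/4 + c^2*k/2 + c*k + 4*exp(-c)


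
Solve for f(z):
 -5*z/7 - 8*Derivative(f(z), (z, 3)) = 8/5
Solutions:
 f(z) = C1 + C2*z + C3*z^2 - 5*z^4/1344 - z^3/30


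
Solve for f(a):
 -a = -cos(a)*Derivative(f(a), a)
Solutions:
 f(a) = C1 + Integral(a/cos(a), a)


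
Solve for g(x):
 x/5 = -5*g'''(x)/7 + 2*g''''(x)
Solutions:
 g(x) = C1 + C2*x + C3*x^2 + C4*exp(5*x/14) - 7*x^4/600 - 49*x^3/375


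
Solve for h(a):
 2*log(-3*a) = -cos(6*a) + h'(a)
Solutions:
 h(a) = C1 + 2*a*log(-a) - 2*a + 2*a*log(3) + sin(6*a)/6


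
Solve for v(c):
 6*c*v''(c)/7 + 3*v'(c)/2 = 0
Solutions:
 v(c) = C1 + C2/c^(3/4)


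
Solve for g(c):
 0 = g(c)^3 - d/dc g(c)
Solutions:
 g(c) = -sqrt(2)*sqrt(-1/(C1 + c))/2
 g(c) = sqrt(2)*sqrt(-1/(C1 + c))/2


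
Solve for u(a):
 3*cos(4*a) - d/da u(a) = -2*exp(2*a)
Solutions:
 u(a) = C1 + exp(2*a) + 3*sin(4*a)/4


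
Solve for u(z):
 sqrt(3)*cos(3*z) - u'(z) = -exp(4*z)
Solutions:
 u(z) = C1 + exp(4*z)/4 + sqrt(3)*sin(3*z)/3


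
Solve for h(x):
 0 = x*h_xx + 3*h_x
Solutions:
 h(x) = C1 + C2/x^2


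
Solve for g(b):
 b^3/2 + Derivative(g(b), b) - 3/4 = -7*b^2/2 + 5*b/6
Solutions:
 g(b) = C1 - b^4/8 - 7*b^3/6 + 5*b^2/12 + 3*b/4


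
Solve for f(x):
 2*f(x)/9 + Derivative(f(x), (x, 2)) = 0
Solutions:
 f(x) = C1*sin(sqrt(2)*x/3) + C2*cos(sqrt(2)*x/3)


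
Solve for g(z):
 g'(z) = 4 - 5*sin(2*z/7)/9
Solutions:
 g(z) = C1 + 4*z + 35*cos(2*z/7)/18


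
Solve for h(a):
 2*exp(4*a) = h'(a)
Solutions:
 h(a) = C1 + exp(4*a)/2


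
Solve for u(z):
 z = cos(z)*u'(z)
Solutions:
 u(z) = C1 + Integral(z/cos(z), z)


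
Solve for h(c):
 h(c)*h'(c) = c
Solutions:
 h(c) = -sqrt(C1 + c^2)
 h(c) = sqrt(C1 + c^2)


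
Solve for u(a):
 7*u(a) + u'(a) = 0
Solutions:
 u(a) = C1*exp(-7*a)


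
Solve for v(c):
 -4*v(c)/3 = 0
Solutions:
 v(c) = 0


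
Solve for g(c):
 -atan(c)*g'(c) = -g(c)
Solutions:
 g(c) = C1*exp(Integral(1/atan(c), c))


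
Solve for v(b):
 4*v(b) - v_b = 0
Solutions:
 v(b) = C1*exp(4*b)


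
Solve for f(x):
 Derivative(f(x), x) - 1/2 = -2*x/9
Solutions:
 f(x) = C1 - x^2/9 + x/2


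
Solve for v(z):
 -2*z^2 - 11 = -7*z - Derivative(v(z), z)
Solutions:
 v(z) = C1 + 2*z^3/3 - 7*z^2/2 + 11*z


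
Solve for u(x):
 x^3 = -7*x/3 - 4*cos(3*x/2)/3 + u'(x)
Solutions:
 u(x) = C1 + x^4/4 + 7*x^2/6 + 8*sin(3*x/2)/9


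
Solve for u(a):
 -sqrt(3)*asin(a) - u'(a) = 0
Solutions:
 u(a) = C1 - sqrt(3)*(a*asin(a) + sqrt(1 - a^2))


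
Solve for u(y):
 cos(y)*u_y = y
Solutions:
 u(y) = C1 + Integral(y/cos(y), y)


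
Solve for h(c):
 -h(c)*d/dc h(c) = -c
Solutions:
 h(c) = -sqrt(C1 + c^2)
 h(c) = sqrt(C1 + c^2)


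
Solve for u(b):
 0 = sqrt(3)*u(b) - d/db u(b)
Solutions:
 u(b) = C1*exp(sqrt(3)*b)


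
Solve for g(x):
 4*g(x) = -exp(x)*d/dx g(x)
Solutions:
 g(x) = C1*exp(4*exp(-x))


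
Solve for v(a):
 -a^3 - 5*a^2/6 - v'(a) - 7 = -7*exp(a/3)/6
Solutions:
 v(a) = C1 - a^4/4 - 5*a^3/18 - 7*a + 7*exp(a/3)/2


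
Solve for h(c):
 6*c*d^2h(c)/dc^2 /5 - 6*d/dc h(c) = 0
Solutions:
 h(c) = C1 + C2*c^6


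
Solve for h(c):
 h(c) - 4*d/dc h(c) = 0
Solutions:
 h(c) = C1*exp(c/4)


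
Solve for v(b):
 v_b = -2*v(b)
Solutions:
 v(b) = C1*exp(-2*b)


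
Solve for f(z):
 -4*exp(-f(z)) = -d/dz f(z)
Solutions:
 f(z) = log(C1 + 4*z)


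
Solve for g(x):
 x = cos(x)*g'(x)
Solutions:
 g(x) = C1 + Integral(x/cos(x), x)


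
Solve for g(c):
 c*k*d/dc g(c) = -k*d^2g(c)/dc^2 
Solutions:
 g(c) = C1 + C2*erf(sqrt(2)*c/2)


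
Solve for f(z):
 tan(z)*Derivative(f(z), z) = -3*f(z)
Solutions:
 f(z) = C1/sin(z)^3


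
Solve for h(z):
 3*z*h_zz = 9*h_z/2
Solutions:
 h(z) = C1 + C2*z^(5/2)


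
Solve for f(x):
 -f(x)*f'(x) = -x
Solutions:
 f(x) = -sqrt(C1 + x^2)
 f(x) = sqrt(C1 + x^2)


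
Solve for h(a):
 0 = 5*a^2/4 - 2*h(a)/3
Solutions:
 h(a) = 15*a^2/8


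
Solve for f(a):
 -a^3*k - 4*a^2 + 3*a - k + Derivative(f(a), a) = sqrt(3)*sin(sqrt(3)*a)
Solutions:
 f(a) = C1 + a^4*k/4 + 4*a^3/3 - 3*a^2/2 + a*k - cos(sqrt(3)*a)


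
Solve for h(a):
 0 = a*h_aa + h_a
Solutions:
 h(a) = C1 + C2*log(a)


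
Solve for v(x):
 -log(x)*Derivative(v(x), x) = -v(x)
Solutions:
 v(x) = C1*exp(li(x))


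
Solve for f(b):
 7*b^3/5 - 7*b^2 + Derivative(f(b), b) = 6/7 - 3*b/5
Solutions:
 f(b) = C1 - 7*b^4/20 + 7*b^3/3 - 3*b^2/10 + 6*b/7


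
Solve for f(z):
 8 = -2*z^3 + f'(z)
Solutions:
 f(z) = C1 + z^4/2 + 8*z


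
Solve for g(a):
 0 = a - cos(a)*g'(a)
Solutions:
 g(a) = C1 + Integral(a/cos(a), a)


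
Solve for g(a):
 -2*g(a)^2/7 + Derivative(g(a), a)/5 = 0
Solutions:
 g(a) = -7/(C1 + 10*a)


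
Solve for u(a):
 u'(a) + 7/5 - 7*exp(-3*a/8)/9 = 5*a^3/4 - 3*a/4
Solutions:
 u(a) = C1 + 5*a^4/16 - 3*a^2/8 - 7*a/5 - 56*exp(-3*a/8)/27


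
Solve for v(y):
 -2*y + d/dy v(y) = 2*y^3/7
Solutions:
 v(y) = C1 + y^4/14 + y^2


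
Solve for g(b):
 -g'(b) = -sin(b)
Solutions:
 g(b) = C1 - cos(b)


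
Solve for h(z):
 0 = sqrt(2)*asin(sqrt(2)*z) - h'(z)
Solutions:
 h(z) = C1 + sqrt(2)*(z*asin(sqrt(2)*z) + sqrt(2)*sqrt(1 - 2*z^2)/2)


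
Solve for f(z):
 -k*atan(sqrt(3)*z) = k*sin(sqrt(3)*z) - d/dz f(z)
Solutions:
 f(z) = C1 + k*(z*atan(sqrt(3)*z) - sqrt(3)*log(3*z^2 + 1)/6 - sqrt(3)*cos(sqrt(3)*z)/3)


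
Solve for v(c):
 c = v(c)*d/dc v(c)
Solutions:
 v(c) = -sqrt(C1 + c^2)
 v(c) = sqrt(C1 + c^2)


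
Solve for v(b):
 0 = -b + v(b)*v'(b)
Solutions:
 v(b) = -sqrt(C1 + b^2)
 v(b) = sqrt(C1 + b^2)


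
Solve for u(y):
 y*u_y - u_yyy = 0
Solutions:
 u(y) = C1 + Integral(C2*airyai(y) + C3*airybi(y), y)


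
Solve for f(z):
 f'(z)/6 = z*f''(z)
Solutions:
 f(z) = C1 + C2*z^(7/6)


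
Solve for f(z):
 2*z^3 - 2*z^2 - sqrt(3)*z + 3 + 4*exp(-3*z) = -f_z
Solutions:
 f(z) = C1 - z^4/2 + 2*z^3/3 + sqrt(3)*z^2/2 - 3*z + 4*exp(-3*z)/3


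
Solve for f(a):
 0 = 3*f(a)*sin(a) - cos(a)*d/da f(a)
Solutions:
 f(a) = C1/cos(a)^3


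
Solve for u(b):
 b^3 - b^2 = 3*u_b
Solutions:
 u(b) = C1 + b^4/12 - b^3/9


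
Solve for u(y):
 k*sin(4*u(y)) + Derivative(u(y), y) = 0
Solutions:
 u(y) = -acos((-C1 - exp(8*k*y))/(C1 - exp(8*k*y)))/4 + pi/2
 u(y) = acos((-C1 - exp(8*k*y))/(C1 - exp(8*k*y)))/4


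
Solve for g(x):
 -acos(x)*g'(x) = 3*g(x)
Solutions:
 g(x) = C1*exp(-3*Integral(1/acos(x), x))


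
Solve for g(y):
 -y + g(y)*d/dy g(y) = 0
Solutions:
 g(y) = -sqrt(C1 + y^2)
 g(y) = sqrt(C1 + y^2)


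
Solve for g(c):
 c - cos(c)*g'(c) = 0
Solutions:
 g(c) = C1 + Integral(c/cos(c), c)


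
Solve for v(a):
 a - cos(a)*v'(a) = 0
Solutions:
 v(a) = C1 + Integral(a/cos(a), a)


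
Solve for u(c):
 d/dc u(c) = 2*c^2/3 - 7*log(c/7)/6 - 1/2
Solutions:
 u(c) = C1 + 2*c^3/9 - 7*c*log(c)/6 + 2*c/3 + 7*c*log(7)/6


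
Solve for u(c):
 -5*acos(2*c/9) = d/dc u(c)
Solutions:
 u(c) = C1 - 5*c*acos(2*c/9) + 5*sqrt(81 - 4*c^2)/2


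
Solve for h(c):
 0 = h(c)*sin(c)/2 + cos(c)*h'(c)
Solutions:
 h(c) = C1*sqrt(cos(c))


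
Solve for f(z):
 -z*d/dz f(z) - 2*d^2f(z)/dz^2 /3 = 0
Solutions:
 f(z) = C1 + C2*erf(sqrt(3)*z/2)


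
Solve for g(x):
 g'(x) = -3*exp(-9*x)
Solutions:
 g(x) = C1 + exp(-9*x)/3


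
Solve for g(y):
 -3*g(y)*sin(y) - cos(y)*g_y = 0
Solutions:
 g(y) = C1*cos(y)^3


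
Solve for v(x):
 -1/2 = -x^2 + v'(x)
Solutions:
 v(x) = C1 + x^3/3 - x/2


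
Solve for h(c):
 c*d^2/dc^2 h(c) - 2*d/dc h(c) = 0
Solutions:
 h(c) = C1 + C2*c^3


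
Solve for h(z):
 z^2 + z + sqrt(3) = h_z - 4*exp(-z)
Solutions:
 h(z) = C1 + z^3/3 + z^2/2 + sqrt(3)*z - 4*exp(-z)


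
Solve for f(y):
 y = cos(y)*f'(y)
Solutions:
 f(y) = C1 + Integral(y/cos(y), y)


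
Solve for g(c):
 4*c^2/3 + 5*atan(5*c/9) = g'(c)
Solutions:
 g(c) = C1 + 4*c^3/9 + 5*c*atan(5*c/9) - 9*log(25*c^2 + 81)/2


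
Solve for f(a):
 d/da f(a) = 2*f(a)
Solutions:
 f(a) = C1*exp(2*a)


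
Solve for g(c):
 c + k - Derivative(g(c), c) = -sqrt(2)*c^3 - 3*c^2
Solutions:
 g(c) = C1 + sqrt(2)*c^4/4 + c^3 + c^2/2 + c*k


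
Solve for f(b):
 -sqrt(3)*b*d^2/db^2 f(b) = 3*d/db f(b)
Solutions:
 f(b) = C1 + C2*b^(1 - sqrt(3))


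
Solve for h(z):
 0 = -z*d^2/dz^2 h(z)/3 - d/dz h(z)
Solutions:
 h(z) = C1 + C2/z^2


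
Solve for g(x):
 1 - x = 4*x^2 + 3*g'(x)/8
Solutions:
 g(x) = C1 - 32*x^3/9 - 4*x^2/3 + 8*x/3


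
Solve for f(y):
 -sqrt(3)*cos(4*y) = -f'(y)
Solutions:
 f(y) = C1 + sqrt(3)*sin(4*y)/4


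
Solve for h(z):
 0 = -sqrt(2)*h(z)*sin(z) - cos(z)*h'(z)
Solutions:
 h(z) = C1*cos(z)^(sqrt(2))


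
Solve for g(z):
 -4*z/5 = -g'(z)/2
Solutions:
 g(z) = C1 + 4*z^2/5


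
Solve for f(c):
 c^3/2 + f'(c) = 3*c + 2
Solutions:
 f(c) = C1 - c^4/8 + 3*c^2/2 + 2*c


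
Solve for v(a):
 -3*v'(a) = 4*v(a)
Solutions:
 v(a) = C1*exp(-4*a/3)


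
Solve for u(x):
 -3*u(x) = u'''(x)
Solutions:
 u(x) = C3*exp(-3^(1/3)*x) + (C1*sin(3^(5/6)*x/2) + C2*cos(3^(5/6)*x/2))*exp(3^(1/3)*x/2)


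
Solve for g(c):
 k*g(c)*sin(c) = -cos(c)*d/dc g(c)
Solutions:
 g(c) = C1*exp(k*log(cos(c)))


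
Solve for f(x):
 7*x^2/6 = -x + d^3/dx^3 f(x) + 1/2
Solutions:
 f(x) = C1 + C2*x + C3*x^2 + 7*x^5/360 + x^4/24 - x^3/12


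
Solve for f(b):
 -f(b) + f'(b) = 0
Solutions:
 f(b) = C1*exp(b)


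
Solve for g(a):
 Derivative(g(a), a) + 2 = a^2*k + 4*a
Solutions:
 g(a) = C1 + a^3*k/3 + 2*a^2 - 2*a


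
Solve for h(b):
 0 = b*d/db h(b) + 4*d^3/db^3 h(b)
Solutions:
 h(b) = C1 + Integral(C2*airyai(-2^(1/3)*b/2) + C3*airybi(-2^(1/3)*b/2), b)


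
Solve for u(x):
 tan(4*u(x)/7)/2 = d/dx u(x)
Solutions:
 u(x) = -7*asin(C1*exp(2*x/7))/4 + 7*pi/4
 u(x) = 7*asin(C1*exp(2*x/7))/4


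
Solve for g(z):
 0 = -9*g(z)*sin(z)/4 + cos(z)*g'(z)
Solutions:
 g(z) = C1/cos(z)^(9/4)


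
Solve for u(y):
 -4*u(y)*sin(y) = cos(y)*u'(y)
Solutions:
 u(y) = C1*cos(y)^4


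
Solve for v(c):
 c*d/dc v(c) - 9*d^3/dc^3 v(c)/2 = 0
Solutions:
 v(c) = C1 + Integral(C2*airyai(6^(1/3)*c/3) + C3*airybi(6^(1/3)*c/3), c)


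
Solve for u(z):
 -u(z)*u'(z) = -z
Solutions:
 u(z) = -sqrt(C1 + z^2)
 u(z) = sqrt(C1 + z^2)


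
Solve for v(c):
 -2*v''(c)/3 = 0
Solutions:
 v(c) = C1 + C2*c


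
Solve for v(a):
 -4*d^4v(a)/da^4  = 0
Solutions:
 v(a) = C1 + C2*a + C3*a^2 + C4*a^3


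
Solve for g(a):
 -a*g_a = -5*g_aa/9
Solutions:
 g(a) = C1 + C2*erfi(3*sqrt(10)*a/10)


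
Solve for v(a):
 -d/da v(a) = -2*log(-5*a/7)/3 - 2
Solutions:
 v(a) = C1 + 2*a*log(-a)/3 + 2*a*(-log(7) + log(5) + 2)/3


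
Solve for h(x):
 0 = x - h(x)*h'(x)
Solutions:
 h(x) = -sqrt(C1 + x^2)
 h(x) = sqrt(C1 + x^2)


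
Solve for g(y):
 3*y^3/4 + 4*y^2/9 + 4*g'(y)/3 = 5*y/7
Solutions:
 g(y) = C1 - 9*y^4/64 - y^3/9 + 15*y^2/56


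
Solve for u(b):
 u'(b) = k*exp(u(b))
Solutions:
 u(b) = log(-1/(C1 + b*k))


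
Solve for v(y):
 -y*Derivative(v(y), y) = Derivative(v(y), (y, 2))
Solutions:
 v(y) = C1 + C2*erf(sqrt(2)*y/2)


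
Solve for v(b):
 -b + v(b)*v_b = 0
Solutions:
 v(b) = -sqrt(C1 + b^2)
 v(b) = sqrt(C1 + b^2)


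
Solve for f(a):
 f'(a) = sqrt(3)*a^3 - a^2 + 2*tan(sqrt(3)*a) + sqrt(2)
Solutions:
 f(a) = C1 + sqrt(3)*a^4/4 - a^3/3 + sqrt(2)*a - 2*sqrt(3)*log(cos(sqrt(3)*a))/3


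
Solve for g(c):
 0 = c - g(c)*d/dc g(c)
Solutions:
 g(c) = -sqrt(C1 + c^2)
 g(c) = sqrt(C1 + c^2)


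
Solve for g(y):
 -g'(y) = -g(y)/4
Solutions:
 g(y) = C1*exp(y/4)


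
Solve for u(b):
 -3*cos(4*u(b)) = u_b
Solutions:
 u(b) = -asin((C1 + exp(24*b))/(C1 - exp(24*b)))/4 + pi/4
 u(b) = asin((C1 + exp(24*b))/(C1 - exp(24*b)))/4


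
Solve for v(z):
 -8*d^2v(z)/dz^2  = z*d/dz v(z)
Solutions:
 v(z) = C1 + C2*erf(z/4)


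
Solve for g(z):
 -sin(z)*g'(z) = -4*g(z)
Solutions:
 g(z) = C1*(cos(z)^2 - 2*cos(z) + 1)/(cos(z)^2 + 2*cos(z) + 1)


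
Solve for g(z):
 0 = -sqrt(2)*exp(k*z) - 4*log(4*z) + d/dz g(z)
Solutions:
 g(z) = C1 + 4*z*log(z) + 4*z*(-1 + 2*log(2)) + Piecewise((sqrt(2)*exp(k*z)/k, Ne(k, 0)), (sqrt(2)*z, True))


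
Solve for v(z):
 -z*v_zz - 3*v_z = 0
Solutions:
 v(z) = C1 + C2/z^2


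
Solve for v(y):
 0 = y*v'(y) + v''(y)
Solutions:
 v(y) = C1 + C2*erf(sqrt(2)*y/2)


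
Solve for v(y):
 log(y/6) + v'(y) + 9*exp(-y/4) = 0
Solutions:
 v(y) = C1 - y*log(y) + y*(1 + log(6)) + 36*exp(-y/4)


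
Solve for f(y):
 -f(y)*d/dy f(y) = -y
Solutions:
 f(y) = -sqrt(C1 + y^2)
 f(y) = sqrt(C1 + y^2)


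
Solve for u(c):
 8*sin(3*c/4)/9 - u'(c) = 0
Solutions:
 u(c) = C1 - 32*cos(3*c/4)/27


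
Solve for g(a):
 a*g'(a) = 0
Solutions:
 g(a) = C1


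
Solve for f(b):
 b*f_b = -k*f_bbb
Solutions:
 f(b) = C1 + Integral(C2*airyai(b*(-1/k)^(1/3)) + C3*airybi(b*(-1/k)^(1/3)), b)


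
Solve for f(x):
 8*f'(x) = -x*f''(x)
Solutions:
 f(x) = C1 + C2/x^7


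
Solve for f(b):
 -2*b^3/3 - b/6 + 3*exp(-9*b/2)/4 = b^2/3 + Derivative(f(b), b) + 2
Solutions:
 f(b) = C1 - b^4/6 - b^3/9 - b^2/12 - 2*b - exp(-9*b/2)/6


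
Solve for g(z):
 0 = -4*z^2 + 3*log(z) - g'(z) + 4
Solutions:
 g(z) = C1 - 4*z^3/3 + 3*z*log(z) + z


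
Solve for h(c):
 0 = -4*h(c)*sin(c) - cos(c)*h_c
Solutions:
 h(c) = C1*cos(c)^4


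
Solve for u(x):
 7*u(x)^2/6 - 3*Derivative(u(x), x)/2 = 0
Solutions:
 u(x) = -9/(C1 + 7*x)


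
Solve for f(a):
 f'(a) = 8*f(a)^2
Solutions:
 f(a) = -1/(C1 + 8*a)


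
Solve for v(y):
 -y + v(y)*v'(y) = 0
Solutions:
 v(y) = -sqrt(C1 + y^2)
 v(y) = sqrt(C1 + y^2)


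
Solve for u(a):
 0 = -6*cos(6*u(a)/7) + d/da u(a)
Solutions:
 -6*a - 7*log(sin(6*u(a)/7) - 1)/12 + 7*log(sin(6*u(a)/7) + 1)/12 = C1


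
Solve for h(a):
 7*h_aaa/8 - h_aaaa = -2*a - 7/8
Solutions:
 h(a) = C1 + C2*a + C3*a^2 + C4*exp(7*a/8) - 2*a^4/21 - 59*a^3/98


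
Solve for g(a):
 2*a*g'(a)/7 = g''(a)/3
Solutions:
 g(a) = C1 + C2*erfi(sqrt(21)*a/7)


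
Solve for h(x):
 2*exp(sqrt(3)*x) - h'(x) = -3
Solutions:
 h(x) = C1 + 3*x + 2*sqrt(3)*exp(sqrt(3)*x)/3


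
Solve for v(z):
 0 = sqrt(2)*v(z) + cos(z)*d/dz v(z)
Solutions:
 v(z) = C1*(sin(z) - 1)^(sqrt(2)/2)/(sin(z) + 1)^(sqrt(2)/2)


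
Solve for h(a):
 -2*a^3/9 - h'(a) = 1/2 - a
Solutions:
 h(a) = C1 - a^4/18 + a^2/2 - a/2


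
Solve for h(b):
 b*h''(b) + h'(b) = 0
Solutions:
 h(b) = C1 + C2*log(b)


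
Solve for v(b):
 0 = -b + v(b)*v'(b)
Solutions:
 v(b) = -sqrt(C1 + b^2)
 v(b) = sqrt(C1 + b^2)


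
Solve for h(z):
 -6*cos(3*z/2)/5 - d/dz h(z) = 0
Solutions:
 h(z) = C1 - 4*sin(3*z/2)/5


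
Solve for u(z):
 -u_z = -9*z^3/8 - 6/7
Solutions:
 u(z) = C1 + 9*z^4/32 + 6*z/7


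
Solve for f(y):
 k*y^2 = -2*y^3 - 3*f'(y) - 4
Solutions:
 f(y) = C1 - k*y^3/9 - y^4/6 - 4*y/3


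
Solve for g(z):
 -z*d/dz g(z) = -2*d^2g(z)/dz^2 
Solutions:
 g(z) = C1 + C2*erfi(z/2)


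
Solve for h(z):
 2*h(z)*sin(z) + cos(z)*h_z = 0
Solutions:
 h(z) = C1*cos(z)^2


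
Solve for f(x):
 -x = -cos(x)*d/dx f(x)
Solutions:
 f(x) = C1 + Integral(x/cos(x), x)


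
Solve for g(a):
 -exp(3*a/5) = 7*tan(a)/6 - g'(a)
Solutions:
 g(a) = C1 + 5*exp(3*a/5)/3 - 7*log(cos(a))/6


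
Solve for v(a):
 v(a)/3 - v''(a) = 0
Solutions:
 v(a) = C1*exp(-sqrt(3)*a/3) + C2*exp(sqrt(3)*a/3)


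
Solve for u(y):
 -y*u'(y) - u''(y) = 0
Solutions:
 u(y) = C1 + C2*erf(sqrt(2)*y/2)


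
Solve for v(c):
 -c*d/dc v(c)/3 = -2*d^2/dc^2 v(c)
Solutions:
 v(c) = C1 + C2*erfi(sqrt(3)*c/6)


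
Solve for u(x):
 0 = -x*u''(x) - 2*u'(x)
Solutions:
 u(x) = C1 + C2/x


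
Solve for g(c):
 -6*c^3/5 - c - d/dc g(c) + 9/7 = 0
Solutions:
 g(c) = C1 - 3*c^4/10 - c^2/2 + 9*c/7


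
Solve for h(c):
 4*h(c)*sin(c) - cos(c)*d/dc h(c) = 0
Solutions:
 h(c) = C1/cos(c)^4


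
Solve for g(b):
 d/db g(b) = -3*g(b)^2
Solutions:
 g(b) = 1/(C1 + 3*b)


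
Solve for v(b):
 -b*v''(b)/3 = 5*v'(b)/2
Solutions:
 v(b) = C1 + C2/b^(13/2)


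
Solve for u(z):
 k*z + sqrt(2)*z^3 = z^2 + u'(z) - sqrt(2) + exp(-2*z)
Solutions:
 u(z) = C1 + k*z^2/2 + sqrt(2)*z^4/4 - z^3/3 + sqrt(2)*z + exp(-2*z)/2


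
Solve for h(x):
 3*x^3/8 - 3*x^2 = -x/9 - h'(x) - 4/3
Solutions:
 h(x) = C1 - 3*x^4/32 + x^3 - x^2/18 - 4*x/3


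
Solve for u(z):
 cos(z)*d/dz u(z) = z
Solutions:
 u(z) = C1 + Integral(z/cos(z), z)


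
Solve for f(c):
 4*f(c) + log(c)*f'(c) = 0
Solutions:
 f(c) = C1*exp(-4*li(c))


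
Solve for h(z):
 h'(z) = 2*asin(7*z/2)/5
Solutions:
 h(z) = C1 + 2*z*asin(7*z/2)/5 + 2*sqrt(4 - 49*z^2)/35


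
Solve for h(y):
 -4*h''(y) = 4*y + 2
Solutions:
 h(y) = C1 + C2*y - y^3/6 - y^2/4


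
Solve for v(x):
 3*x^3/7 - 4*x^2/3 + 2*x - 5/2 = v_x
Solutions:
 v(x) = C1 + 3*x^4/28 - 4*x^3/9 + x^2 - 5*x/2


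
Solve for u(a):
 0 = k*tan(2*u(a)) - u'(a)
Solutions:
 u(a) = -asin(C1*exp(2*a*k))/2 + pi/2
 u(a) = asin(C1*exp(2*a*k))/2


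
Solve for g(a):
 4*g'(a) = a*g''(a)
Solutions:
 g(a) = C1 + C2*a^5


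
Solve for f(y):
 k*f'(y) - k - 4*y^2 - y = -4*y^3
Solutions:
 f(y) = C1 + y - y^4/k + 4*y^3/(3*k) + y^2/(2*k)


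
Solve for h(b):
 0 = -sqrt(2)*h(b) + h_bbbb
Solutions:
 h(b) = C1*exp(-2^(1/8)*b) + C2*exp(2^(1/8)*b) + C3*sin(2^(1/8)*b) + C4*cos(2^(1/8)*b)


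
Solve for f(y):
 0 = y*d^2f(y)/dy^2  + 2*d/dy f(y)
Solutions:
 f(y) = C1 + C2/y


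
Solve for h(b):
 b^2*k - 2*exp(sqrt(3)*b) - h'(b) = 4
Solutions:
 h(b) = C1 + b^3*k/3 - 4*b - 2*sqrt(3)*exp(sqrt(3)*b)/3


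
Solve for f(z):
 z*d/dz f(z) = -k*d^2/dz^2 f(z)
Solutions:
 f(z) = C1 + C2*sqrt(k)*erf(sqrt(2)*z*sqrt(1/k)/2)


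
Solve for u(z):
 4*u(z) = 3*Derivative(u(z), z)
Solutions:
 u(z) = C1*exp(4*z/3)


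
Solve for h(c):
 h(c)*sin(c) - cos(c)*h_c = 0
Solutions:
 h(c) = C1/cos(c)


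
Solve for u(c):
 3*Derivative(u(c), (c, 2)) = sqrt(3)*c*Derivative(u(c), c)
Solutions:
 u(c) = C1 + C2*erfi(sqrt(2)*3^(3/4)*c/6)


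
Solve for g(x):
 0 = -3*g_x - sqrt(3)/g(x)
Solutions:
 g(x) = -sqrt(C1 - 6*sqrt(3)*x)/3
 g(x) = sqrt(C1 - 6*sqrt(3)*x)/3


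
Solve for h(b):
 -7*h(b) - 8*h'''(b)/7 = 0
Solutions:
 h(b) = C3*exp(-7^(2/3)*b/2) + (C1*sin(sqrt(3)*7^(2/3)*b/4) + C2*cos(sqrt(3)*7^(2/3)*b/4))*exp(7^(2/3)*b/4)


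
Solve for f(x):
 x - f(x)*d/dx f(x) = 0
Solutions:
 f(x) = -sqrt(C1 + x^2)
 f(x) = sqrt(C1 + x^2)


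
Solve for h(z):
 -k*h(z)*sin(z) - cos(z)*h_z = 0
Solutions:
 h(z) = C1*exp(k*log(cos(z)))


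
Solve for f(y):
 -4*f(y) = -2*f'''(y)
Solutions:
 f(y) = C3*exp(2^(1/3)*y) + (C1*sin(2^(1/3)*sqrt(3)*y/2) + C2*cos(2^(1/3)*sqrt(3)*y/2))*exp(-2^(1/3)*y/2)


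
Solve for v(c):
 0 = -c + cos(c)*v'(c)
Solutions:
 v(c) = C1 + Integral(c/cos(c), c)


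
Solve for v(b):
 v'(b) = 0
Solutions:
 v(b) = C1


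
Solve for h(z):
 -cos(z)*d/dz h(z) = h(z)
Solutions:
 h(z) = C1*sqrt(sin(z) - 1)/sqrt(sin(z) + 1)


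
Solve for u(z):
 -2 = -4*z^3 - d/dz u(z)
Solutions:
 u(z) = C1 - z^4 + 2*z


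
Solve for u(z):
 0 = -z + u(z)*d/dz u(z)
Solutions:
 u(z) = -sqrt(C1 + z^2)
 u(z) = sqrt(C1 + z^2)


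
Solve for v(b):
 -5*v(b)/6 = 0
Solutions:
 v(b) = 0


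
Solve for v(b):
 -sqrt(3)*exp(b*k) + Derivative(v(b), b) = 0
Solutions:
 v(b) = C1 + sqrt(3)*exp(b*k)/k


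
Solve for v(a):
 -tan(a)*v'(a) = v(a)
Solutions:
 v(a) = C1/sin(a)


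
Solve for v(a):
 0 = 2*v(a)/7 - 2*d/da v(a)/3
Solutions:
 v(a) = C1*exp(3*a/7)


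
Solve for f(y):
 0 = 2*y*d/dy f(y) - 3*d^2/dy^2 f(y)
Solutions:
 f(y) = C1 + C2*erfi(sqrt(3)*y/3)


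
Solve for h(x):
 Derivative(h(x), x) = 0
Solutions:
 h(x) = C1


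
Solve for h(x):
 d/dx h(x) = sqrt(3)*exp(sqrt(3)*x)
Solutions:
 h(x) = C1 + exp(sqrt(3)*x)


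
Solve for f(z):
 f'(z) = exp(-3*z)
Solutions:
 f(z) = C1 - exp(-3*z)/3


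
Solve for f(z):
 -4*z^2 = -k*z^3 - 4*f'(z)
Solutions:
 f(z) = C1 - k*z^4/16 + z^3/3


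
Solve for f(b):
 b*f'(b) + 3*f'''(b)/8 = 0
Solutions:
 f(b) = C1 + Integral(C2*airyai(-2*3^(2/3)*b/3) + C3*airybi(-2*3^(2/3)*b/3), b)


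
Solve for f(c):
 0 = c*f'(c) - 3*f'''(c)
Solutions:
 f(c) = C1 + Integral(C2*airyai(3^(2/3)*c/3) + C3*airybi(3^(2/3)*c/3), c)


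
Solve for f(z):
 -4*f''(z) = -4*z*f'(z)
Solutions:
 f(z) = C1 + C2*erfi(sqrt(2)*z/2)


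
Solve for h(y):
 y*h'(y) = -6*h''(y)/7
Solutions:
 h(y) = C1 + C2*erf(sqrt(21)*y/6)


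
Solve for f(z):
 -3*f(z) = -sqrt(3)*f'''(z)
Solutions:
 f(z) = C3*exp(3^(1/6)*z) + (C1*sin(3^(2/3)*z/2) + C2*cos(3^(2/3)*z/2))*exp(-3^(1/6)*z/2)


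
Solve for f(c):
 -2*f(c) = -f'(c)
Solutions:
 f(c) = C1*exp(2*c)


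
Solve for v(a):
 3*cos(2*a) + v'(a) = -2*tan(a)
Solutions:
 v(a) = C1 + 2*log(cos(a)) - 3*sin(2*a)/2


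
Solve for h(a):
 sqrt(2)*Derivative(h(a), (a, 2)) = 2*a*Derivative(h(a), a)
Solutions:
 h(a) = C1 + C2*erfi(2^(3/4)*a/2)


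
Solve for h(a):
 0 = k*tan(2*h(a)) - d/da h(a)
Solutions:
 h(a) = -asin(C1*exp(2*a*k))/2 + pi/2
 h(a) = asin(C1*exp(2*a*k))/2


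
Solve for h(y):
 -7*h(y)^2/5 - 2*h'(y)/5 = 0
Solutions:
 h(y) = 2/(C1 + 7*y)


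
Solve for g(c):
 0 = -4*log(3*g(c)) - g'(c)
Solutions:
 Integral(1/(log(_y) + log(3)), (_y, g(c)))/4 = C1 - c


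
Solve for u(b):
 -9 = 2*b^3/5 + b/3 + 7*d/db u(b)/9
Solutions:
 u(b) = C1 - 9*b^4/70 - 3*b^2/14 - 81*b/7


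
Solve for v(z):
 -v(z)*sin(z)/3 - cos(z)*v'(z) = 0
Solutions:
 v(z) = C1*cos(z)^(1/3)


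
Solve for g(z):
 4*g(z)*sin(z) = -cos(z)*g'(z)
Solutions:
 g(z) = C1*cos(z)^4


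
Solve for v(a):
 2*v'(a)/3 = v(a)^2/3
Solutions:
 v(a) = -2/(C1 + a)


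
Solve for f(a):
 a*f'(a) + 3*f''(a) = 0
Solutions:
 f(a) = C1 + C2*erf(sqrt(6)*a/6)


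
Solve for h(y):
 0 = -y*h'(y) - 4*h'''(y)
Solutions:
 h(y) = C1 + Integral(C2*airyai(-2^(1/3)*y/2) + C3*airybi(-2^(1/3)*y/2), y)


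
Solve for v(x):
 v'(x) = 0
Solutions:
 v(x) = C1


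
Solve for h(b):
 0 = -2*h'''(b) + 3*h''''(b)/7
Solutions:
 h(b) = C1 + C2*b + C3*b^2 + C4*exp(14*b/3)


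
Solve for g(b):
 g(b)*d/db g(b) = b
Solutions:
 g(b) = -sqrt(C1 + b^2)
 g(b) = sqrt(C1 + b^2)


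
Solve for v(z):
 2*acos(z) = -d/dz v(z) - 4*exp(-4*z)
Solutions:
 v(z) = C1 - 2*z*acos(z) + 2*sqrt(1 - z^2) + exp(-4*z)


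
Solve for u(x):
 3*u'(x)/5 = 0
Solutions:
 u(x) = C1


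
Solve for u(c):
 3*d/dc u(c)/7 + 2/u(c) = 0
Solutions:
 u(c) = -sqrt(C1 - 84*c)/3
 u(c) = sqrt(C1 - 84*c)/3


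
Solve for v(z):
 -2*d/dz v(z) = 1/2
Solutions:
 v(z) = C1 - z/4


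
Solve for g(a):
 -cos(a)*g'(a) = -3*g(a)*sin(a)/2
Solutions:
 g(a) = C1/cos(a)^(3/2)


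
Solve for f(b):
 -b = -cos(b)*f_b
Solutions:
 f(b) = C1 + Integral(b/cos(b), b)


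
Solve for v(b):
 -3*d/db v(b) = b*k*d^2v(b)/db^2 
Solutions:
 v(b) = C1 + b^(((re(k) - 3)*re(k) + im(k)^2)/(re(k)^2 + im(k)^2))*(C2*sin(3*log(b)*Abs(im(k))/(re(k)^2 + im(k)^2)) + C3*cos(3*log(b)*im(k)/(re(k)^2 + im(k)^2)))


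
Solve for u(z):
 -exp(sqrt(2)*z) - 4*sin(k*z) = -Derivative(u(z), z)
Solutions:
 u(z) = C1 + sqrt(2)*exp(sqrt(2)*z)/2 - 4*cos(k*z)/k


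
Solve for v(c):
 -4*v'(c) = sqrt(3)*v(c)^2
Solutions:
 v(c) = 4/(C1 + sqrt(3)*c)


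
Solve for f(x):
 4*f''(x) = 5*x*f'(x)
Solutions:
 f(x) = C1 + C2*erfi(sqrt(10)*x/4)


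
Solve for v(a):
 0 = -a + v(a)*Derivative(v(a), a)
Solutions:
 v(a) = -sqrt(C1 + a^2)
 v(a) = sqrt(C1 + a^2)


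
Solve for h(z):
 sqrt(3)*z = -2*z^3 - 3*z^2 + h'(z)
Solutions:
 h(z) = C1 + z^4/2 + z^3 + sqrt(3)*z^2/2


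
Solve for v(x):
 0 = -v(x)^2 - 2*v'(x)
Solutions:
 v(x) = 2/(C1 + x)


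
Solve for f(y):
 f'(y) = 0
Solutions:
 f(y) = C1


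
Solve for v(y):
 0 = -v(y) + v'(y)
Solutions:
 v(y) = C1*exp(y)


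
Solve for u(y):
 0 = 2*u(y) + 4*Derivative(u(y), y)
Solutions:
 u(y) = C1*exp(-y/2)


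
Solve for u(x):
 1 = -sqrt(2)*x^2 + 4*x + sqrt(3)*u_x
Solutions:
 u(x) = C1 + sqrt(6)*x^3/9 - 2*sqrt(3)*x^2/3 + sqrt(3)*x/3


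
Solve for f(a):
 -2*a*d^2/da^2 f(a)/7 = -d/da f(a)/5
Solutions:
 f(a) = C1 + C2*a^(17/10)


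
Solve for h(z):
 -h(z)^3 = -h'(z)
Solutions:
 h(z) = -sqrt(2)*sqrt(-1/(C1 + z))/2
 h(z) = sqrt(2)*sqrt(-1/(C1 + z))/2


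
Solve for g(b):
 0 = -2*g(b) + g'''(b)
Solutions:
 g(b) = C3*exp(2^(1/3)*b) + (C1*sin(2^(1/3)*sqrt(3)*b/2) + C2*cos(2^(1/3)*sqrt(3)*b/2))*exp(-2^(1/3)*b/2)


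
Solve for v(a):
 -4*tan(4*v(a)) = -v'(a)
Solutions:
 v(a) = -asin(C1*exp(16*a))/4 + pi/4
 v(a) = asin(C1*exp(16*a))/4


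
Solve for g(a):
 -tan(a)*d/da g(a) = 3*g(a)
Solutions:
 g(a) = C1/sin(a)^3


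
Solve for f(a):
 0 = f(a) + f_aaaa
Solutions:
 f(a) = (C1*sin(sqrt(2)*a/2) + C2*cos(sqrt(2)*a/2))*exp(-sqrt(2)*a/2) + (C3*sin(sqrt(2)*a/2) + C4*cos(sqrt(2)*a/2))*exp(sqrt(2)*a/2)


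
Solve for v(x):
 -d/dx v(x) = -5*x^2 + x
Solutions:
 v(x) = C1 + 5*x^3/3 - x^2/2


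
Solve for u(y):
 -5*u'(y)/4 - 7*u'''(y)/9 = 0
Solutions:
 u(y) = C1 + C2*sin(3*sqrt(35)*y/14) + C3*cos(3*sqrt(35)*y/14)


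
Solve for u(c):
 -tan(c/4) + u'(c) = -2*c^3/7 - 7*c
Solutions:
 u(c) = C1 - c^4/14 - 7*c^2/2 - 4*log(cos(c/4))


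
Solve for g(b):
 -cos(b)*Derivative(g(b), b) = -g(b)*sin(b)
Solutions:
 g(b) = C1/cos(b)


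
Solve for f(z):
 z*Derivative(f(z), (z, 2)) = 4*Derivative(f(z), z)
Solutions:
 f(z) = C1 + C2*z^5


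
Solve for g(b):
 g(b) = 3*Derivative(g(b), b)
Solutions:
 g(b) = C1*exp(b/3)


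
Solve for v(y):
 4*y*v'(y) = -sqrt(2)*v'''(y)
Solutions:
 v(y) = C1 + Integral(C2*airyai(-sqrt(2)*y) + C3*airybi(-sqrt(2)*y), y)


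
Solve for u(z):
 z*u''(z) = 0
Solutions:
 u(z) = C1 + C2*z


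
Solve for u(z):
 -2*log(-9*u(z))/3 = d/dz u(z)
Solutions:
 3*Integral(1/(log(-_y) + 2*log(3)), (_y, u(z)))/2 = C1 - z


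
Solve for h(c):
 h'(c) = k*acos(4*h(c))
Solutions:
 Integral(1/acos(4*_y), (_y, h(c))) = C1 + c*k


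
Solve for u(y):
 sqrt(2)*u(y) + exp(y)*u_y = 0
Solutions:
 u(y) = C1*exp(sqrt(2)*exp(-y))


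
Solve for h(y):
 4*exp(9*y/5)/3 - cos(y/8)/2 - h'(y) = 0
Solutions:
 h(y) = C1 + 20*exp(9*y/5)/27 - 4*sin(y/8)


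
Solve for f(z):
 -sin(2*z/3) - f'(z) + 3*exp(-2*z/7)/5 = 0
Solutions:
 f(z) = C1 + 3*cos(2*z/3)/2 - 21*exp(-2*z/7)/10


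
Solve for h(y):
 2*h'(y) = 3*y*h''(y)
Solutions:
 h(y) = C1 + C2*y^(5/3)


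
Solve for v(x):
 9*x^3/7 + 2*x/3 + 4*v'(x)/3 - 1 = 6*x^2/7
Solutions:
 v(x) = C1 - 27*x^4/112 + 3*x^3/14 - x^2/4 + 3*x/4


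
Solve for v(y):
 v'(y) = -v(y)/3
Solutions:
 v(y) = C1*exp(-y/3)


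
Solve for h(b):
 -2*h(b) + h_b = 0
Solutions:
 h(b) = C1*exp(2*b)


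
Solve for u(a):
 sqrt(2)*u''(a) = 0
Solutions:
 u(a) = C1 + C2*a


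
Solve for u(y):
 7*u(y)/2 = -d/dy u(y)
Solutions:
 u(y) = C1*exp(-7*y/2)


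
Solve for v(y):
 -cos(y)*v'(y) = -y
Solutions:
 v(y) = C1 + Integral(y/cos(y), y)


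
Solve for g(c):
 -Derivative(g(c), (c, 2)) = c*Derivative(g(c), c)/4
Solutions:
 g(c) = C1 + C2*erf(sqrt(2)*c/4)


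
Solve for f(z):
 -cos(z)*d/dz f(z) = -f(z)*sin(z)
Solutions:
 f(z) = C1/cos(z)


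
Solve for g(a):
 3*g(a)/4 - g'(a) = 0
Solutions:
 g(a) = C1*exp(3*a/4)


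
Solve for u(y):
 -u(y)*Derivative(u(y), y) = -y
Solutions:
 u(y) = -sqrt(C1 + y^2)
 u(y) = sqrt(C1 + y^2)


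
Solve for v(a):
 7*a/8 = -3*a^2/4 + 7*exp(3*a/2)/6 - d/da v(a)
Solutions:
 v(a) = C1 - a^3/4 - 7*a^2/16 + 7*exp(3*a/2)/9


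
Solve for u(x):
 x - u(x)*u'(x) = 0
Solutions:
 u(x) = -sqrt(C1 + x^2)
 u(x) = sqrt(C1 + x^2)


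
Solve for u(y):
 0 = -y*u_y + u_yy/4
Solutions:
 u(y) = C1 + C2*erfi(sqrt(2)*y)


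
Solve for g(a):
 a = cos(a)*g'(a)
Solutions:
 g(a) = C1 + Integral(a/cos(a), a)


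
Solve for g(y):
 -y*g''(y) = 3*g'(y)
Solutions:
 g(y) = C1 + C2/y^2


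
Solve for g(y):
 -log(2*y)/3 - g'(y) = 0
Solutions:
 g(y) = C1 - y*log(y)/3 - y*log(2)/3 + y/3
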